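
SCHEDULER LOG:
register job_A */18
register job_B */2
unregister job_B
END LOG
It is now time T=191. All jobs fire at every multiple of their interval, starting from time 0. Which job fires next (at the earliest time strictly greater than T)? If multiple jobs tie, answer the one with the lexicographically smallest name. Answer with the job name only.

Op 1: register job_A */18 -> active={job_A:*/18}
Op 2: register job_B */2 -> active={job_A:*/18, job_B:*/2}
Op 3: unregister job_B -> active={job_A:*/18}
  job_A: interval 18, next fire after T=191 is 198
Earliest = 198, winner (lex tiebreak) = job_A

Answer: job_A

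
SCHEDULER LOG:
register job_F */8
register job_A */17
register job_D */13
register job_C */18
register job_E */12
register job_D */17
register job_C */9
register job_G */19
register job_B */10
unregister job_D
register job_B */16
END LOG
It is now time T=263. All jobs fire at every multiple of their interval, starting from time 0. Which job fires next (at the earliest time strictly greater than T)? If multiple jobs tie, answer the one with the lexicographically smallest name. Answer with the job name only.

Answer: job_E

Derivation:
Op 1: register job_F */8 -> active={job_F:*/8}
Op 2: register job_A */17 -> active={job_A:*/17, job_F:*/8}
Op 3: register job_D */13 -> active={job_A:*/17, job_D:*/13, job_F:*/8}
Op 4: register job_C */18 -> active={job_A:*/17, job_C:*/18, job_D:*/13, job_F:*/8}
Op 5: register job_E */12 -> active={job_A:*/17, job_C:*/18, job_D:*/13, job_E:*/12, job_F:*/8}
Op 6: register job_D */17 -> active={job_A:*/17, job_C:*/18, job_D:*/17, job_E:*/12, job_F:*/8}
Op 7: register job_C */9 -> active={job_A:*/17, job_C:*/9, job_D:*/17, job_E:*/12, job_F:*/8}
Op 8: register job_G */19 -> active={job_A:*/17, job_C:*/9, job_D:*/17, job_E:*/12, job_F:*/8, job_G:*/19}
Op 9: register job_B */10 -> active={job_A:*/17, job_B:*/10, job_C:*/9, job_D:*/17, job_E:*/12, job_F:*/8, job_G:*/19}
Op 10: unregister job_D -> active={job_A:*/17, job_B:*/10, job_C:*/9, job_E:*/12, job_F:*/8, job_G:*/19}
Op 11: register job_B */16 -> active={job_A:*/17, job_B:*/16, job_C:*/9, job_E:*/12, job_F:*/8, job_G:*/19}
  job_A: interval 17, next fire after T=263 is 272
  job_B: interval 16, next fire after T=263 is 272
  job_C: interval 9, next fire after T=263 is 270
  job_E: interval 12, next fire after T=263 is 264
  job_F: interval 8, next fire after T=263 is 264
  job_G: interval 19, next fire after T=263 is 266
Earliest = 264, winner (lex tiebreak) = job_E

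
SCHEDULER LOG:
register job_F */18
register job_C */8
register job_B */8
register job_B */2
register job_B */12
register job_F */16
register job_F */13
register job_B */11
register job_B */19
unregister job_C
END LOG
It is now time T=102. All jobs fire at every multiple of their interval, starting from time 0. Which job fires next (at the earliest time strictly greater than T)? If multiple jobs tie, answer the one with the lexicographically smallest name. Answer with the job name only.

Op 1: register job_F */18 -> active={job_F:*/18}
Op 2: register job_C */8 -> active={job_C:*/8, job_F:*/18}
Op 3: register job_B */8 -> active={job_B:*/8, job_C:*/8, job_F:*/18}
Op 4: register job_B */2 -> active={job_B:*/2, job_C:*/8, job_F:*/18}
Op 5: register job_B */12 -> active={job_B:*/12, job_C:*/8, job_F:*/18}
Op 6: register job_F */16 -> active={job_B:*/12, job_C:*/8, job_F:*/16}
Op 7: register job_F */13 -> active={job_B:*/12, job_C:*/8, job_F:*/13}
Op 8: register job_B */11 -> active={job_B:*/11, job_C:*/8, job_F:*/13}
Op 9: register job_B */19 -> active={job_B:*/19, job_C:*/8, job_F:*/13}
Op 10: unregister job_C -> active={job_B:*/19, job_F:*/13}
  job_B: interval 19, next fire after T=102 is 114
  job_F: interval 13, next fire after T=102 is 104
Earliest = 104, winner (lex tiebreak) = job_F

Answer: job_F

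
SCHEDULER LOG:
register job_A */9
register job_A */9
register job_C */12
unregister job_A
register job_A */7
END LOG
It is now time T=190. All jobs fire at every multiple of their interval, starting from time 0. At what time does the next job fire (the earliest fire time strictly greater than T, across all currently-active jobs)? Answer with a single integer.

Op 1: register job_A */9 -> active={job_A:*/9}
Op 2: register job_A */9 -> active={job_A:*/9}
Op 3: register job_C */12 -> active={job_A:*/9, job_C:*/12}
Op 4: unregister job_A -> active={job_C:*/12}
Op 5: register job_A */7 -> active={job_A:*/7, job_C:*/12}
  job_A: interval 7, next fire after T=190 is 196
  job_C: interval 12, next fire after T=190 is 192
Earliest fire time = 192 (job job_C)

Answer: 192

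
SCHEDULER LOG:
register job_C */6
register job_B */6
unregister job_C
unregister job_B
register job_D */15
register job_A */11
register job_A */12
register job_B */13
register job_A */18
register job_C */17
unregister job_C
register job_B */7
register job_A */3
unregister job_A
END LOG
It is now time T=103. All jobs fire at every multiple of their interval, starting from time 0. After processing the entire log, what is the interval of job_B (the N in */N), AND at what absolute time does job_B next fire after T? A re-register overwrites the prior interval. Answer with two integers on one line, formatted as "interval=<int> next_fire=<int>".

Answer: interval=7 next_fire=105

Derivation:
Op 1: register job_C */6 -> active={job_C:*/6}
Op 2: register job_B */6 -> active={job_B:*/6, job_C:*/6}
Op 3: unregister job_C -> active={job_B:*/6}
Op 4: unregister job_B -> active={}
Op 5: register job_D */15 -> active={job_D:*/15}
Op 6: register job_A */11 -> active={job_A:*/11, job_D:*/15}
Op 7: register job_A */12 -> active={job_A:*/12, job_D:*/15}
Op 8: register job_B */13 -> active={job_A:*/12, job_B:*/13, job_D:*/15}
Op 9: register job_A */18 -> active={job_A:*/18, job_B:*/13, job_D:*/15}
Op 10: register job_C */17 -> active={job_A:*/18, job_B:*/13, job_C:*/17, job_D:*/15}
Op 11: unregister job_C -> active={job_A:*/18, job_B:*/13, job_D:*/15}
Op 12: register job_B */7 -> active={job_A:*/18, job_B:*/7, job_D:*/15}
Op 13: register job_A */3 -> active={job_A:*/3, job_B:*/7, job_D:*/15}
Op 14: unregister job_A -> active={job_B:*/7, job_D:*/15}
Final interval of job_B = 7
Next fire of job_B after T=103: (103//7+1)*7 = 105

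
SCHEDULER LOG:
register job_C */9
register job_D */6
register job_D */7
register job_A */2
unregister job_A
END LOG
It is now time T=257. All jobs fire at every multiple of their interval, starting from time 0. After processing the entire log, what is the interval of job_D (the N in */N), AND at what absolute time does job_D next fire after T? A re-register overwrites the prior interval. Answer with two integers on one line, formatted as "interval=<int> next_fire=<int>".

Answer: interval=7 next_fire=259

Derivation:
Op 1: register job_C */9 -> active={job_C:*/9}
Op 2: register job_D */6 -> active={job_C:*/9, job_D:*/6}
Op 3: register job_D */7 -> active={job_C:*/9, job_D:*/7}
Op 4: register job_A */2 -> active={job_A:*/2, job_C:*/9, job_D:*/7}
Op 5: unregister job_A -> active={job_C:*/9, job_D:*/7}
Final interval of job_D = 7
Next fire of job_D after T=257: (257//7+1)*7 = 259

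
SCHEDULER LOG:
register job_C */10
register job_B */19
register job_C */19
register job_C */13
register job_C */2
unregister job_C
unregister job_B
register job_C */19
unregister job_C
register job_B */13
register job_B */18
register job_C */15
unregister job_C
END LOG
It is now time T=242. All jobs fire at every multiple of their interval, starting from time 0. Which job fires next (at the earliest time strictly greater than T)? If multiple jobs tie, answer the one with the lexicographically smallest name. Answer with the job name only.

Answer: job_B

Derivation:
Op 1: register job_C */10 -> active={job_C:*/10}
Op 2: register job_B */19 -> active={job_B:*/19, job_C:*/10}
Op 3: register job_C */19 -> active={job_B:*/19, job_C:*/19}
Op 4: register job_C */13 -> active={job_B:*/19, job_C:*/13}
Op 5: register job_C */2 -> active={job_B:*/19, job_C:*/2}
Op 6: unregister job_C -> active={job_B:*/19}
Op 7: unregister job_B -> active={}
Op 8: register job_C */19 -> active={job_C:*/19}
Op 9: unregister job_C -> active={}
Op 10: register job_B */13 -> active={job_B:*/13}
Op 11: register job_B */18 -> active={job_B:*/18}
Op 12: register job_C */15 -> active={job_B:*/18, job_C:*/15}
Op 13: unregister job_C -> active={job_B:*/18}
  job_B: interval 18, next fire after T=242 is 252
Earliest = 252, winner (lex tiebreak) = job_B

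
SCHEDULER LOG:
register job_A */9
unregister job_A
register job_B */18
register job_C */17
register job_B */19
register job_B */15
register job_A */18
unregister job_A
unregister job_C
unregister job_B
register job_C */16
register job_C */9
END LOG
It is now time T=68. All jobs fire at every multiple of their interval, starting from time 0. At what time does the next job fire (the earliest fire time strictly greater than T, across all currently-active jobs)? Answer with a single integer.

Op 1: register job_A */9 -> active={job_A:*/9}
Op 2: unregister job_A -> active={}
Op 3: register job_B */18 -> active={job_B:*/18}
Op 4: register job_C */17 -> active={job_B:*/18, job_C:*/17}
Op 5: register job_B */19 -> active={job_B:*/19, job_C:*/17}
Op 6: register job_B */15 -> active={job_B:*/15, job_C:*/17}
Op 7: register job_A */18 -> active={job_A:*/18, job_B:*/15, job_C:*/17}
Op 8: unregister job_A -> active={job_B:*/15, job_C:*/17}
Op 9: unregister job_C -> active={job_B:*/15}
Op 10: unregister job_B -> active={}
Op 11: register job_C */16 -> active={job_C:*/16}
Op 12: register job_C */9 -> active={job_C:*/9}
  job_C: interval 9, next fire after T=68 is 72
Earliest fire time = 72 (job job_C)

Answer: 72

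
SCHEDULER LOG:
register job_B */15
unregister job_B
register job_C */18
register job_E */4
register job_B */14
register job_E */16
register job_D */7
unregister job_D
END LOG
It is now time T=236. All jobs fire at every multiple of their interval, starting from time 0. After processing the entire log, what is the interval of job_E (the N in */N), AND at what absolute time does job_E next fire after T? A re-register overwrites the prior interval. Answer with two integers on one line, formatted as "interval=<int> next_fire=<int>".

Op 1: register job_B */15 -> active={job_B:*/15}
Op 2: unregister job_B -> active={}
Op 3: register job_C */18 -> active={job_C:*/18}
Op 4: register job_E */4 -> active={job_C:*/18, job_E:*/4}
Op 5: register job_B */14 -> active={job_B:*/14, job_C:*/18, job_E:*/4}
Op 6: register job_E */16 -> active={job_B:*/14, job_C:*/18, job_E:*/16}
Op 7: register job_D */7 -> active={job_B:*/14, job_C:*/18, job_D:*/7, job_E:*/16}
Op 8: unregister job_D -> active={job_B:*/14, job_C:*/18, job_E:*/16}
Final interval of job_E = 16
Next fire of job_E after T=236: (236//16+1)*16 = 240

Answer: interval=16 next_fire=240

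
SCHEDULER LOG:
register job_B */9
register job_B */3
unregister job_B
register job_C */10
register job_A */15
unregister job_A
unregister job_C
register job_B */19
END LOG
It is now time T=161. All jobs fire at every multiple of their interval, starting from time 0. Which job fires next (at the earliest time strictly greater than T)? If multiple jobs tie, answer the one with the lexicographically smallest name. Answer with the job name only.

Answer: job_B

Derivation:
Op 1: register job_B */9 -> active={job_B:*/9}
Op 2: register job_B */3 -> active={job_B:*/3}
Op 3: unregister job_B -> active={}
Op 4: register job_C */10 -> active={job_C:*/10}
Op 5: register job_A */15 -> active={job_A:*/15, job_C:*/10}
Op 6: unregister job_A -> active={job_C:*/10}
Op 7: unregister job_C -> active={}
Op 8: register job_B */19 -> active={job_B:*/19}
  job_B: interval 19, next fire after T=161 is 171
Earliest = 171, winner (lex tiebreak) = job_B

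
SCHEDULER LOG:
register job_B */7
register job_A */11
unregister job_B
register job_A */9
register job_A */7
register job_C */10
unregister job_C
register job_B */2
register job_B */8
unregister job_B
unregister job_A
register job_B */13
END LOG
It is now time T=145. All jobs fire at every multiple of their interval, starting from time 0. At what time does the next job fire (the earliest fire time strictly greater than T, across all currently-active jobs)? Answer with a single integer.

Answer: 156

Derivation:
Op 1: register job_B */7 -> active={job_B:*/7}
Op 2: register job_A */11 -> active={job_A:*/11, job_B:*/7}
Op 3: unregister job_B -> active={job_A:*/11}
Op 4: register job_A */9 -> active={job_A:*/9}
Op 5: register job_A */7 -> active={job_A:*/7}
Op 6: register job_C */10 -> active={job_A:*/7, job_C:*/10}
Op 7: unregister job_C -> active={job_A:*/7}
Op 8: register job_B */2 -> active={job_A:*/7, job_B:*/2}
Op 9: register job_B */8 -> active={job_A:*/7, job_B:*/8}
Op 10: unregister job_B -> active={job_A:*/7}
Op 11: unregister job_A -> active={}
Op 12: register job_B */13 -> active={job_B:*/13}
  job_B: interval 13, next fire after T=145 is 156
Earliest fire time = 156 (job job_B)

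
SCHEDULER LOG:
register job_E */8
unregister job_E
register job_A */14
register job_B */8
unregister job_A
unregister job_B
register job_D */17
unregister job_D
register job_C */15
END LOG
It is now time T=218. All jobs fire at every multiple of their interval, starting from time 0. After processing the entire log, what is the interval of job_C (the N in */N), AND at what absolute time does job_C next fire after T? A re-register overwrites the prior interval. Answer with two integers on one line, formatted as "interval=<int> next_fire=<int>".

Op 1: register job_E */8 -> active={job_E:*/8}
Op 2: unregister job_E -> active={}
Op 3: register job_A */14 -> active={job_A:*/14}
Op 4: register job_B */8 -> active={job_A:*/14, job_B:*/8}
Op 5: unregister job_A -> active={job_B:*/8}
Op 6: unregister job_B -> active={}
Op 7: register job_D */17 -> active={job_D:*/17}
Op 8: unregister job_D -> active={}
Op 9: register job_C */15 -> active={job_C:*/15}
Final interval of job_C = 15
Next fire of job_C after T=218: (218//15+1)*15 = 225

Answer: interval=15 next_fire=225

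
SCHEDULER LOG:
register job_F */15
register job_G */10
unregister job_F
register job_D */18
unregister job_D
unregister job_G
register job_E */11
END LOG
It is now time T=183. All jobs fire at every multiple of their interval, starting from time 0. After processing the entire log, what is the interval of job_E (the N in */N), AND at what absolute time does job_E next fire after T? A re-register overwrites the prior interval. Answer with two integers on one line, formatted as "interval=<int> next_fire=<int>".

Answer: interval=11 next_fire=187

Derivation:
Op 1: register job_F */15 -> active={job_F:*/15}
Op 2: register job_G */10 -> active={job_F:*/15, job_G:*/10}
Op 3: unregister job_F -> active={job_G:*/10}
Op 4: register job_D */18 -> active={job_D:*/18, job_G:*/10}
Op 5: unregister job_D -> active={job_G:*/10}
Op 6: unregister job_G -> active={}
Op 7: register job_E */11 -> active={job_E:*/11}
Final interval of job_E = 11
Next fire of job_E after T=183: (183//11+1)*11 = 187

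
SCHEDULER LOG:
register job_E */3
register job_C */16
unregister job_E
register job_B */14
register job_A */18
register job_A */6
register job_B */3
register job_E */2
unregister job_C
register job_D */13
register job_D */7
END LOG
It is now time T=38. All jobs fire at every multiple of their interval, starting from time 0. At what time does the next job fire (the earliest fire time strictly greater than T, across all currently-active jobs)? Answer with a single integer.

Answer: 39

Derivation:
Op 1: register job_E */3 -> active={job_E:*/3}
Op 2: register job_C */16 -> active={job_C:*/16, job_E:*/3}
Op 3: unregister job_E -> active={job_C:*/16}
Op 4: register job_B */14 -> active={job_B:*/14, job_C:*/16}
Op 5: register job_A */18 -> active={job_A:*/18, job_B:*/14, job_C:*/16}
Op 6: register job_A */6 -> active={job_A:*/6, job_B:*/14, job_C:*/16}
Op 7: register job_B */3 -> active={job_A:*/6, job_B:*/3, job_C:*/16}
Op 8: register job_E */2 -> active={job_A:*/6, job_B:*/3, job_C:*/16, job_E:*/2}
Op 9: unregister job_C -> active={job_A:*/6, job_B:*/3, job_E:*/2}
Op 10: register job_D */13 -> active={job_A:*/6, job_B:*/3, job_D:*/13, job_E:*/2}
Op 11: register job_D */7 -> active={job_A:*/6, job_B:*/3, job_D:*/7, job_E:*/2}
  job_A: interval 6, next fire after T=38 is 42
  job_B: interval 3, next fire after T=38 is 39
  job_D: interval 7, next fire after T=38 is 42
  job_E: interval 2, next fire after T=38 is 40
Earliest fire time = 39 (job job_B)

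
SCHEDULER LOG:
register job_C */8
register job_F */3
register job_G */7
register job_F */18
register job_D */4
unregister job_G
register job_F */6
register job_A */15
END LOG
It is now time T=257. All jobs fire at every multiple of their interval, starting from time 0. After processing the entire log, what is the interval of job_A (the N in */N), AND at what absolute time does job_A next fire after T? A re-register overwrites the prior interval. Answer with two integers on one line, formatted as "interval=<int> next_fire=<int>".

Answer: interval=15 next_fire=270

Derivation:
Op 1: register job_C */8 -> active={job_C:*/8}
Op 2: register job_F */3 -> active={job_C:*/8, job_F:*/3}
Op 3: register job_G */7 -> active={job_C:*/8, job_F:*/3, job_G:*/7}
Op 4: register job_F */18 -> active={job_C:*/8, job_F:*/18, job_G:*/7}
Op 5: register job_D */4 -> active={job_C:*/8, job_D:*/4, job_F:*/18, job_G:*/7}
Op 6: unregister job_G -> active={job_C:*/8, job_D:*/4, job_F:*/18}
Op 7: register job_F */6 -> active={job_C:*/8, job_D:*/4, job_F:*/6}
Op 8: register job_A */15 -> active={job_A:*/15, job_C:*/8, job_D:*/4, job_F:*/6}
Final interval of job_A = 15
Next fire of job_A after T=257: (257//15+1)*15 = 270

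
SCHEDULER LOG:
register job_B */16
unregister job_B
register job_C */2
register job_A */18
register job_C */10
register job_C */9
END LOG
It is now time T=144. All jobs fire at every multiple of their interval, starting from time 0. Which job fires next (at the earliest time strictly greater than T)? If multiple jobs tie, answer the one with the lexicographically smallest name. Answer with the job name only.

Op 1: register job_B */16 -> active={job_B:*/16}
Op 2: unregister job_B -> active={}
Op 3: register job_C */2 -> active={job_C:*/2}
Op 4: register job_A */18 -> active={job_A:*/18, job_C:*/2}
Op 5: register job_C */10 -> active={job_A:*/18, job_C:*/10}
Op 6: register job_C */9 -> active={job_A:*/18, job_C:*/9}
  job_A: interval 18, next fire after T=144 is 162
  job_C: interval 9, next fire after T=144 is 153
Earliest = 153, winner (lex tiebreak) = job_C

Answer: job_C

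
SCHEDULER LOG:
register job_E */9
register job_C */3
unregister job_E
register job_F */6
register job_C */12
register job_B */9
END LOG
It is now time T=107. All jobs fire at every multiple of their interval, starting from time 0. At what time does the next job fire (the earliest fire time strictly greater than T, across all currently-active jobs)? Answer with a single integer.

Answer: 108

Derivation:
Op 1: register job_E */9 -> active={job_E:*/9}
Op 2: register job_C */3 -> active={job_C:*/3, job_E:*/9}
Op 3: unregister job_E -> active={job_C:*/3}
Op 4: register job_F */6 -> active={job_C:*/3, job_F:*/6}
Op 5: register job_C */12 -> active={job_C:*/12, job_F:*/6}
Op 6: register job_B */9 -> active={job_B:*/9, job_C:*/12, job_F:*/6}
  job_B: interval 9, next fire after T=107 is 108
  job_C: interval 12, next fire after T=107 is 108
  job_F: interval 6, next fire after T=107 is 108
Earliest fire time = 108 (job job_B)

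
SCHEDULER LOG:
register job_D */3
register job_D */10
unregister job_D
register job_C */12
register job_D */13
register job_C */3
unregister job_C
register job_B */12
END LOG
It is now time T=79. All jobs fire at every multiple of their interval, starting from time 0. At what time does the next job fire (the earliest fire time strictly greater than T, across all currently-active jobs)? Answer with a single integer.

Answer: 84

Derivation:
Op 1: register job_D */3 -> active={job_D:*/3}
Op 2: register job_D */10 -> active={job_D:*/10}
Op 3: unregister job_D -> active={}
Op 4: register job_C */12 -> active={job_C:*/12}
Op 5: register job_D */13 -> active={job_C:*/12, job_D:*/13}
Op 6: register job_C */3 -> active={job_C:*/3, job_D:*/13}
Op 7: unregister job_C -> active={job_D:*/13}
Op 8: register job_B */12 -> active={job_B:*/12, job_D:*/13}
  job_B: interval 12, next fire after T=79 is 84
  job_D: interval 13, next fire after T=79 is 91
Earliest fire time = 84 (job job_B)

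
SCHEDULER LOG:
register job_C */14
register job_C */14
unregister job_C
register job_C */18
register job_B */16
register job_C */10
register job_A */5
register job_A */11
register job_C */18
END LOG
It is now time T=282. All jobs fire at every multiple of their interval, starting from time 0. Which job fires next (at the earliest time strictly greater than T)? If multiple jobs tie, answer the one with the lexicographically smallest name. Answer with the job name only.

Op 1: register job_C */14 -> active={job_C:*/14}
Op 2: register job_C */14 -> active={job_C:*/14}
Op 3: unregister job_C -> active={}
Op 4: register job_C */18 -> active={job_C:*/18}
Op 5: register job_B */16 -> active={job_B:*/16, job_C:*/18}
Op 6: register job_C */10 -> active={job_B:*/16, job_C:*/10}
Op 7: register job_A */5 -> active={job_A:*/5, job_B:*/16, job_C:*/10}
Op 8: register job_A */11 -> active={job_A:*/11, job_B:*/16, job_C:*/10}
Op 9: register job_C */18 -> active={job_A:*/11, job_B:*/16, job_C:*/18}
  job_A: interval 11, next fire after T=282 is 286
  job_B: interval 16, next fire after T=282 is 288
  job_C: interval 18, next fire after T=282 is 288
Earliest = 286, winner (lex tiebreak) = job_A

Answer: job_A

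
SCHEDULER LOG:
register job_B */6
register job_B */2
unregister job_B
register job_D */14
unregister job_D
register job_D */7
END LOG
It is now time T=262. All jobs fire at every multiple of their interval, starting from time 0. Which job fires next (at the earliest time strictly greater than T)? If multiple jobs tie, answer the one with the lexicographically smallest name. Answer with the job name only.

Answer: job_D

Derivation:
Op 1: register job_B */6 -> active={job_B:*/6}
Op 2: register job_B */2 -> active={job_B:*/2}
Op 3: unregister job_B -> active={}
Op 4: register job_D */14 -> active={job_D:*/14}
Op 5: unregister job_D -> active={}
Op 6: register job_D */7 -> active={job_D:*/7}
  job_D: interval 7, next fire after T=262 is 266
Earliest = 266, winner (lex tiebreak) = job_D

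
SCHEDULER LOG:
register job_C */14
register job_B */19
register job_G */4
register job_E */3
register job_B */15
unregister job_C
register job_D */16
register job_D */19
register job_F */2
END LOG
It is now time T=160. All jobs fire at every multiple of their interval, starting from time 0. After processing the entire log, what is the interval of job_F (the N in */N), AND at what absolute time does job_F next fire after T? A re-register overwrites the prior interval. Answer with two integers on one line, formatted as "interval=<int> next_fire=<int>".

Answer: interval=2 next_fire=162

Derivation:
Op 1: register job_C */14 -> active={job_C:*/14}
Op 2: register job_B */19 -> active={job_B:*/19, job_C:*/14}
Op 3: register job_G */4 -> active={job_B:*/19, job_C:*/14, job_G:*/4}
Op 4: register job_E */3 -> active={job_B:*/19, job_C:*/14, job_E:*/3, job_G:*/4}
Op 5: register job_B */15 -> active={job_B:*/15, job_C:*/14, job_E:*/3, job_G:*/4}
Op 6: unregister job_C -> active={job_B:*/15, job_E:*/3, job_G:*/4}
Op 7: register job_D */16 -> active={job_B:*/15, job_D:*/16, job_E:*/3, job_G:*/4}
Op 8: register job_D */19 -> active={job_B:*/15, job_D:*/19, job_E:*/3, job_G:*/4}
Op 9: register job_F */2 -> active={job_B:*/15, job_D:*/19, job_E:*/3, job_F:*/2, job_G:*/4}
Final interval of job_F = 2
Next fire of job_F after T=160: (160//2+1)*2 = 162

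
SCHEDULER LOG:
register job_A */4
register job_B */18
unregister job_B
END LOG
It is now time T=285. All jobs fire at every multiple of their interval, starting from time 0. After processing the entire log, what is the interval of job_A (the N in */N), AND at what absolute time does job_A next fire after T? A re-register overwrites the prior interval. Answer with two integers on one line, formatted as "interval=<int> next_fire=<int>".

Answer: interval=4 next_fire=288

Derivation:
Op 1: register job_A */4 -> active={job_A:*/4}
Op 2: register job_B */18 -> active={job_A:*/4, job_B:*/18}
Op 3: unregister job_B -> active={job_A:*/4}
Final interval of job_A = 4
Next fire of job_A after T=285: (285//4+1)*4 = 288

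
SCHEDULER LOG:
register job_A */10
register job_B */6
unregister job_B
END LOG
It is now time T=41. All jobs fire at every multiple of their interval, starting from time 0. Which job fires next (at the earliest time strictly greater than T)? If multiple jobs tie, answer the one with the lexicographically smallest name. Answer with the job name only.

Op 1: register job_A */10 -> active={job_A:*/10}
Op 2: register job_B */6 -> active={job_A:*/10, job_B:*/6}
Op 3: unregister job_B -> active={job_A:*/10}
  job_A: interval 10, next fire after T=41 is 50
Earliest = 50, winner (lex tiebreak) = job_A

Answer: job_A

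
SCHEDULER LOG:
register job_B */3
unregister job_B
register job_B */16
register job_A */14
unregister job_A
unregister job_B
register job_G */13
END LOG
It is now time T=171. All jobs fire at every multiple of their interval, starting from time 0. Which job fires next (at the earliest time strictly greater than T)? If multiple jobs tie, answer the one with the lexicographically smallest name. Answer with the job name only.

Answer: job_G

Derivation:
Op 1: register job_B */3 -> active={job_B:*/3}
Op 2: unregister job_B -> active={}
Op 3: register job_B */16 -> active={job_B:*/16}
Op 4: register job_A */14 -> active={job_A:*/14, job_B:*/16}
Op 5: unregister job_A -> active={job_B:*/16}
Op 6: unregister job_B -> active={}
Op 7: register job_G */13 -> active={job_G:*/13}
  job_G: interval 13, next fire after T=171 is 182
Earliest = 182, winner (lex tiebreak) = job_G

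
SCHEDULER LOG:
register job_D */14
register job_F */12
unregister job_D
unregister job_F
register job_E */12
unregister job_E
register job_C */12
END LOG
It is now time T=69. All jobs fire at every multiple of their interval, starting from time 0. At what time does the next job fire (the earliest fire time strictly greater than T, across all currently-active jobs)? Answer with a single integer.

Answer: 72

Derivation:
Op 1: register job_D */14 -> active={job_D:*/14}
Op 2: register job_F */12 -> active={job_D:*/14, job_F:*/12}
Op 3: unregister job_D -> active={job_F:*/12}
Op 4: unregister job_F -> active={}
Op 5: register job_E */12 -> active={job_E:*/12}
Op 6: unregister job_E -> active={}
Op 7: register job_C */12 -> active={job_C:*/12}
  job_C: interval 12, next fire after T=69 is 72
Earliest fire time = 72 (job job_C)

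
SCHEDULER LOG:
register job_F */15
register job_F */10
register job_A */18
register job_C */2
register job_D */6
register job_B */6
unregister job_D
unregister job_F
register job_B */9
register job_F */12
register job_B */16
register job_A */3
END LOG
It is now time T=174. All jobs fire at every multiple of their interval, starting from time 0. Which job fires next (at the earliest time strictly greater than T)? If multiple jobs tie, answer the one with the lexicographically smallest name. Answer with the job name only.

Op 1: register job_F */15 -> active={job_F:*/15}
Op 2: register job_F */10 -> active={job_F:*/10}
Op 3: register job_A */18 -> active={job_A:*/18, job_F:*/10}
Op 4: register job_C */2 -> active={job_A:*/18, job_C:*/2, job_F:*/10}
Op 5: register job_D */6 -> active={job_A:*/18, job_C:*/2, job_D:*/6, job_F:*/10}
Op 6: register job_B */6 -> active={job_A:*/18, job_B:*/6, job_C:*/2, job_D:*/6, job_F:*/10}
Op 7: unregister job_D -> active={job_A:*/18, job_B:*/6, job_C:*/2, job_F:*/10}
Op 8: unregister job_F -> active={job_A:*/18, job_B:*/6, job_C:*/2}
Op 9: register job_B */9 -> active={job_A:*/18, job_B:*/9, job_C:*/2}
Op 10: register job_F */12 -> active={job_A:*/18, job_B:*/9, job_C:*/2, job_F:*/12}
Op 11: register job_B */16 -> active={job_A:*/18, job_B:*/16, job_C:*/2, job_F:*/12}
Op 12: register job_A */3 -> active={job_A:*/3, job_B:*/16, job_C:*/2, job_F:*/12}
  job_A: interval 3, next fire after T=174 is 177
  job_B: interval 16, next fire after T=174 is 176
  job_C: interval 2, next fire after T=174 is 176
  job_F: interval 12, next fire after T=174 is 180
Earliest = 176, winner (lex tiebreak) = job_B

Answer: job_B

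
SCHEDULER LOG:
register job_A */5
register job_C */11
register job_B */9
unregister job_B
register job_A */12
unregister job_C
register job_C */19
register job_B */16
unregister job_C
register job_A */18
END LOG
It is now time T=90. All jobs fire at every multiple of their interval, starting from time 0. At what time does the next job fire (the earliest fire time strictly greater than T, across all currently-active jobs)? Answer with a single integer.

Answer: 96

Derivation:
Op 1: register job_A */5 -> active={job_A:*/5}
Op 2: register job_C */11 -> active={job_A:*/5, job_C:*/11}
Op 3: register job_B */9 -> active={job_A:*/5, job_B:*/9, job_C:*/11}
Op 4: unregister job_B -> active={job_A:*/5, job_C:*/11}
Op 5: register job_A */12 -> active={job_A:*/12, job_C:*/11}
Op 6: unregister job_C -> active={job_A:*/12}
Op 7: register job_C */19 -> active={job_A:*/12, job_C:*/19}
Op 8: register job_B */16 -> active={job_A:*/12, job_B:*/16, job_C:*/19}
Op 9: unregister job_C -> active={job_A:*/12, job_B:*/16}
Op 10: register job_A */18 -> active={job_A:*/18, job_B:*/16}
  job_A: interval 18, next fire after T=90 is 108
  job_B: interval 16, next fire after T=90 is 96
Earliest fire time = 96 (job job_B)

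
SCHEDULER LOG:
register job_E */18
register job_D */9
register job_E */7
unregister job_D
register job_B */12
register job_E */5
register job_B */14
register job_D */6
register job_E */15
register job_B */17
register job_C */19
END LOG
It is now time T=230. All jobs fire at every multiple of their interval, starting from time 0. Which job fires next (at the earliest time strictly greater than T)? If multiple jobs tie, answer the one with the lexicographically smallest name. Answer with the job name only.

Op 1: register job_E */18 -> active={job_E:*/18}
Op 2: register job_D */9 -> active={job_D:*/9, job_E:*/18}
Op 3: register job_E */7 -> active={job_D:*/9, job_E:*/7}
Op 4: unregister job_D -> active={job_E:*/7}
Op 5: register job_B */12 -> active={job_B:*/12, job_E:*/7}
Op 6: register job_E */5 -> active={job_B:*/12, job_E:*/5}
Op 7: register job_B */14 -> active={job_B:*/14, job_E:*/5}
Op 8: register job_D */6 -> active={job_B:*/14, job_D:*/6, job_E:*/5}
Op 9: register job_E */15 -> active={job_B:*/14, job_D:*/6, job_E:*/15}
Op 10: register job_B */17 -> active={job_B:*/17, job_D:*/6, job_E:*/15}
Op 11: register job_C */19 -> active={job_B:*/17, job_C:*/19, job_D:*/6, job_E:*/15}
  job_B: interval 17, next fire after T=230 is 238
  job_C: interval 19, next fire after T=230 is 247
  job_D: interval 6, next fire after T=230 is 234
  job_E: interval 15, next fire after T=230 is 240
Earliest = 234, winner (lex tiebreak) = job_D

Answer: job_D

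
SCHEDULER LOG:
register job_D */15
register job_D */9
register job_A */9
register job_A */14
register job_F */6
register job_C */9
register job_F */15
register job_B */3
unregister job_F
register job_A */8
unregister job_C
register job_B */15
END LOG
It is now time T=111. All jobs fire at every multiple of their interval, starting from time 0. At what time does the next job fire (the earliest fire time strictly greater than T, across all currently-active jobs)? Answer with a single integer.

Op 1: register job_D */15 -> active={job_D:*/15}
Op 2: register job_D */9 -> active={job_D:*/9}
Op 3: register job_A */9 -> active={job_A:*/9, job_D:*/9}
Op 4: register job_A */14 -> active={job_A:*/14, job_D:*/9}
Op 5: register job_F */6 -> active={job_A:*/14, job_D:*/9, job_F:*/6}
Op 6: register job_C */9 -> active={job_A:*/14, job_C:*/9, job_D:*/9, job_F:*/6}
Op 7: register job_F */15 -> active={job_A:*/14, job_C:*/9, job_D:*/9, job_F:*/15}
Op 8: register job_B */3 -> active={job_A:*/14, job_B:*/3, job_C:*/9, job_D:*/9, job_F:*/15}
Op 9: unregister job_F -> active={job_A:*/14, job_B:*/3, job_C:*/9, job_D:*/9}
Op 10: register job_A */8 -> active={job_A:*/8, job_B:*/3, job_C:*/9, job_D:*/9}
Op 11: unregister job_C -> active={job_A:*/8, job_B:*/3, job_D:*/9}
Op 12: register job_B */15 -> active={job_A:*/8, job_B:*/15, job_D:*/9}
  job_A: interval 8, next fire after T=111 is 112
  job_B: interval 15, next fire after T=111 is 120
  job_D: interval 9, next fire after T=111 is 117
Earliest fire time = 112 (job job_A)

Answer: 112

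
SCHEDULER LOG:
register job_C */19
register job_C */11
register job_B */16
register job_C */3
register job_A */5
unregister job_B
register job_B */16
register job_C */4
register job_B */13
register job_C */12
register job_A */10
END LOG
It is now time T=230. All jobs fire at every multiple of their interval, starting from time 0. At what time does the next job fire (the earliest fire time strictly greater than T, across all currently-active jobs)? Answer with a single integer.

Answer: 234

Derivation:
Op 1: register job_C */19 -> active={job_C:*/19}
Op 2: register job_C */11 -> active={job_C:*/11}
Op 3: register job_B */16 -> active={job_B:*/16, job_C:*/11}
Op 4: register job_C */3 -> active={job_B:*/16, job_C:*/3}
Op 5: register job_A */5 -> active={job_A:*/5, job_B:*/16, job_C:*/3}
Op 6: unregister job_B -> active={job_A:*/5, job_C:*/3}
Op 7: register job_B */16 -> active={job_A:*/5, job_B:*/16, job_C:*/3}
Op 8: register job_C */4 -> active={job_A:*/5, job_B:*/16, job_C:*/4}
Op 9: register job_B */13 -> active={job_A:*/5, job_B:*/13, job_C:*/4}
Op 10: register job_C */12 -> active={job_A:*/5, job_B:*/13, job_C:*/12}
Op 11: register job_A */10 -> active={job_A:*/10, job_B:*/13, job_C:*/12}
  job_A: interval 10, next fire after T=230 is 240
  job_B: interval 13, next fire after T=230 is 234
  job_C: interval 12, next fire after T=230 is 240
Earliest fire time = 234 (job job_B)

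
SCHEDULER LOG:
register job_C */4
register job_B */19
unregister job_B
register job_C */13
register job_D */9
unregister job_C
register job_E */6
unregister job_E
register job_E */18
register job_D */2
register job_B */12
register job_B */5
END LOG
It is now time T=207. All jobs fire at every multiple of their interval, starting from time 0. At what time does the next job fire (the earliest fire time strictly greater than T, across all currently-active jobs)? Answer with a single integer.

Answer: 208

Derivation:
Op 1: register job_C */4 -> active={job_C:*/4}
Op 2: register job_B */19 -> active={job_B:*/19, job_C:*/4}
Op 3: unregister job_B -> active={job_C:*/4}
Op 4: register job_C */13 -> active={job_C:*/13}
Op 5: register job_D */9 -> active={job_C:*/13, job_D:*/9}
Op 6: unregister job_C -> active={job_D:*/9}
Op 7: register job_E */6 -> active={job_D:*/9, job_E:*/6}
Op 8: unregister job_E -> active={job_D:*/9}
Op 9: register job_E */18 -> active={job_D:*/9, job_E:*/18}
Op 10: register job_D */2 -> active={job_D:*/2, job_E:*/18}
Op 11: register job_B */12 -> active={job_B:*/12, job_D:*/2, job_E:*/18}
Op 12: register job_B */5 -> active={job_B:*/5, job_D:*/2, job_E:*/18}
  job_B: interval 5, next fire after T=207 is 210
  job_D: interval 2, next fire after T=207 is 208
  job_E: interval 18, next fire after T=207 is 216
Earliest fire time = 208 (job job_D)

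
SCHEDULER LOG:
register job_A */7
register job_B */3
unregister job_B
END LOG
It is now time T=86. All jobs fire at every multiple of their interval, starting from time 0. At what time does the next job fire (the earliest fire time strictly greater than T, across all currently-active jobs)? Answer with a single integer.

Answer: 91

Derivation:
Op 1: register job_A */7 -> active={job_A:*/7}
Op 2: register job_B */3 -> active={job_A:*/7, job_B:*/3}
Op 3: unregister job_B -> active={job_A:*/7}
  job_A: interval 7, next fire after T=86 is 91
Earliest fire time = 91 (job job_A)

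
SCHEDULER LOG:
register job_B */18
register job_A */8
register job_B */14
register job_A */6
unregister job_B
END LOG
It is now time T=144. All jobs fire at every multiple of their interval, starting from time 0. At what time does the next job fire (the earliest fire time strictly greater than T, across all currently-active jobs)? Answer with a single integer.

Op 1: register job_B */18 -> active={job_B:*/18}
Op 2: register job_A */8 -> active={job_A:*/8, job_B:*/18}
Op 3: register job_B */14 -> active={job_A:*/8, job_B:*/14}
Op 4: register job_A */6 -> active={job_A:*/6, job_B:*/14}
Op 5: unregister job_B -> active={job_A:*/6}
  job_A: interval 6, next fire after T=144 is 150
Earliest fire time = 150 (job job_A)

Answer: 150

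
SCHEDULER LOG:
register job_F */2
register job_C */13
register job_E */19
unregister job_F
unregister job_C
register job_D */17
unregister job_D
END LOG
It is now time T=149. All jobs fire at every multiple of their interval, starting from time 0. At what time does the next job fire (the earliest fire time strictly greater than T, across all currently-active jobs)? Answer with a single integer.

Answer: 152

Derivation:
Op 1: register job_F */2 -> active={job_F:*/2}
Op 2: register job_C */13 -> active={job_C:*/13, job_F:*/2}
Op 3: register job_E */19 -> active={job_C:*/13, job_E:*/19, job_F:*/2}
Op 4: unregister job_F -> active={job_C:*/13, job_E:*/19}
Op 5: unregister job_C -> active={job_E:*/19}
Op 6: register job_D */17 -> active={job_D:*/17, job_E:*/19}
Op 7: unregister job_D -> active={job_E:*/19}
  job_E: interval 19, next fire after T=149 is 152
Earliest fire time = 152 (job job_E)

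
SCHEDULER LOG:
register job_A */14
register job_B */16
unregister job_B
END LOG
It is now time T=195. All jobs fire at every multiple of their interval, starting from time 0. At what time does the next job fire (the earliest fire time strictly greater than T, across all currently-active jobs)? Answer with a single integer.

Op 1: register job_A */14 -> active={job_A:*/14}
Op 2: register job_B */16 -> active={job_A:*/14, job_B:*/16}
Op 3: unregister job_B -> active={job_A:*/14}
  job_A: interval 14, next fire after T=195 is 196
Earliest fire time = 196 (job job_A)

Answer: 196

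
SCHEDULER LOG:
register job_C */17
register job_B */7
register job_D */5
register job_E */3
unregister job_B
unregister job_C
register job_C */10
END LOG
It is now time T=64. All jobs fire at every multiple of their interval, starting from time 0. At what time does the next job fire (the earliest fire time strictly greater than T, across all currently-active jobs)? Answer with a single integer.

Answer: 65

Derivation:
Op 1: register job_C */17 -> active={job_C:*/17}
Op 2: register job_B */7 -> active={job_B:*/7, job_C:*/17}
Op 3: register job_D */5 -> active={job_B:*/7, job_C:*/17, job_D:*/5}
Op 4: register job_E */3 -> active={job_B:*/7, job_C:*/17, job_D:*/5, job_E:*/3}
Op 5: unregister job_B -> active={job_C:*/17, job_D:*/5, job_E:*/3}
Op 6: unregister job_C -> active={job_D:*/5, job_E:*/3}
Op 7: register job_C */10 -> active={job_C:*/10, job_D:*/5, job_E:*/3}
  job_C: interval 10, next fire after T=64 is 70
  job_D: interval 5, next fire after T=64 is 65
  job_E: interval 3, next fire after T=64 is 66
Earliest fire time = 65 (job job_D)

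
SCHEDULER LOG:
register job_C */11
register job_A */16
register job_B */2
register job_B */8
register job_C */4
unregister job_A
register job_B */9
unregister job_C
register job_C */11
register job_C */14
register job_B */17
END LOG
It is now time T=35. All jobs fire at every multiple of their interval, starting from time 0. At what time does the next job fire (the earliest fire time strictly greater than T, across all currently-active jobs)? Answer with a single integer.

Op 1: register job_C */11 -> active={job_C:*/11}
Op 2: register job_A */16 -> active={job_A:*/16, job_C:*/11}
Op 3: register job_B */2 -> active={job_A:*/16, job_B:*/2, job_C:*/11}
Op 4: register job_B */8 -> active={job_A:*/16, job_B:*/8, job_C:*/11}
Op 5: register job_C */4 -> active={job_A:*/16, job_B:*/8, job_C:*/4}
Op 6: unregister job_A -> active={job_B:*/8, job_C:*/4}
Op 7: register job_B */9 -> active={job_B:*/9, job_C:*/4}
Op 8: unregister job_C -> active={job_B:*/9}
Op 9: register job_C */11 -> active={job_B:*/9, job_C:*/11}
Op 10: register job_C */14 -> active={job_B:*/9, job_C:*/14}
Op 11: register job_B */17 -> active={job_B:*/17, job_C:*/14}
  job_B: interval 17, next fire after T=35 is 51
  job_C: interval 14, next fire after T=35 is 42
Earliest fire time = 42 (job job_C)

Answer: 42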